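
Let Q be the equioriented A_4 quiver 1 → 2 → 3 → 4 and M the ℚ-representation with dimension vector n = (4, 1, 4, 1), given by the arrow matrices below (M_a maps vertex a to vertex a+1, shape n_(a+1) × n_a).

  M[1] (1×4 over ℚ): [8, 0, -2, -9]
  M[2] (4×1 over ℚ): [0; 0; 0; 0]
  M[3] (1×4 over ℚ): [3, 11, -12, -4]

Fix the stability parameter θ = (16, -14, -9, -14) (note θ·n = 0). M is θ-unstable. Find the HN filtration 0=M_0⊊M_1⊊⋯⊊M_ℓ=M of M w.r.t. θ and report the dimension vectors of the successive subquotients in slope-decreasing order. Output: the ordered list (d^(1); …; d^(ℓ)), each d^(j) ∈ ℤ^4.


Via rank(M_{q-1}∘⋯∘M_p): M ≅ I[1,1]^3, I[1,2], I[3,3]^3, I[3,4].
μ_θ-semistable layers: μ^(1)=16; μ^(2)=1; μ^(3)=-9; μ^(4)=-23/2

((3, 0, 0, 0); (1, 1, 0, 0); (0, 0, 3, 0); (0, 0, 1, 1))


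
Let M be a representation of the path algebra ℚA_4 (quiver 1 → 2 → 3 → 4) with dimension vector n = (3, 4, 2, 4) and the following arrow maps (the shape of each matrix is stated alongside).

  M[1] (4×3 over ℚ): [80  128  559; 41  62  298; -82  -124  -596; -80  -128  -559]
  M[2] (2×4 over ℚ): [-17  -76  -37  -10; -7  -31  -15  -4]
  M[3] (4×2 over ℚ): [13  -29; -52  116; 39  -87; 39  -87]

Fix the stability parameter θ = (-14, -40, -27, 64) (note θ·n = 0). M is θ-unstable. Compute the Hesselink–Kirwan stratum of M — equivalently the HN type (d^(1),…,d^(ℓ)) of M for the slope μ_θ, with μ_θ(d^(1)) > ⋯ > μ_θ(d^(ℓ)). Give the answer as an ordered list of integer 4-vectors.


Barcode: M ≅ I[1,1], I[1,3], I[1,4], I[2,2]^2, I[4,4]^3. HN layers by μ_θ (4 steps, strictly decreasing):
  μ^(1)=64; μ^(2)=-14; μ^(3)=-27; μ^(4)=-40

((0, 0, 0, 4); (1, 0, 0, 0); (2, 2, 2, 0); (0, 2, 0, 0))


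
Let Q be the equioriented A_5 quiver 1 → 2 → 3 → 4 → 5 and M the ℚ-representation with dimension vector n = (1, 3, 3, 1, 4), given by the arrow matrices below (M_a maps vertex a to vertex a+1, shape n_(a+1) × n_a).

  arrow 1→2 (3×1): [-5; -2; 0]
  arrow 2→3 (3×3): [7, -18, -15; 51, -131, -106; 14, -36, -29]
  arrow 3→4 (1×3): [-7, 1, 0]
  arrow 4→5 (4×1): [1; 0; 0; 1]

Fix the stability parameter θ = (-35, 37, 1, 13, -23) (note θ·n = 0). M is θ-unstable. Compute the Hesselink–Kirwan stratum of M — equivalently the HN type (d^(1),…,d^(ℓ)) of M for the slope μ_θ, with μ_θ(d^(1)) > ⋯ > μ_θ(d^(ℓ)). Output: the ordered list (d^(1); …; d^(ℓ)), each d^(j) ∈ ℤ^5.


Via rank(M_{q-1}∘⋯∘M_p): M ≅ I[1,3], I[2,3], I[2,5], I[5,5]^3.
μ_θ-semistable layers: μ^(1)=19; μ^(2)=7; μ^(3)=-23; μ^(4)=-35

((0, 2, 2, 0, 0); (0, 1, 1, 1, 1); (0, 0, 0, 0, 3); (1, 0, 0, 0, 0))


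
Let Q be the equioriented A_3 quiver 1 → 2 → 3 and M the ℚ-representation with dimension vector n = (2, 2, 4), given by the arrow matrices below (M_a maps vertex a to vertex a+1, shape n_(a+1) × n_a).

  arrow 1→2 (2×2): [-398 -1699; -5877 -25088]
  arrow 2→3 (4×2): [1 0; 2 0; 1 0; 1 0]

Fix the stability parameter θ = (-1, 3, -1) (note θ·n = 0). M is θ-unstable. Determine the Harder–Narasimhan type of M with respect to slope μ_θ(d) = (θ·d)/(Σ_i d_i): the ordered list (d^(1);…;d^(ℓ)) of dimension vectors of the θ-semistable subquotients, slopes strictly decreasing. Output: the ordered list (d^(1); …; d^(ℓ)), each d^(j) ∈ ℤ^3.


Barcode: M ≅ I[1,2], I[1,3], I[3,3]^3. HN layers by μ_θ (3 steps, strictly decreasing):
  μ^(1)=3; μ^(2)=1; μ^(3)=-1

((0, 1, 0); (0, 1, 1); (2, 0, 3))


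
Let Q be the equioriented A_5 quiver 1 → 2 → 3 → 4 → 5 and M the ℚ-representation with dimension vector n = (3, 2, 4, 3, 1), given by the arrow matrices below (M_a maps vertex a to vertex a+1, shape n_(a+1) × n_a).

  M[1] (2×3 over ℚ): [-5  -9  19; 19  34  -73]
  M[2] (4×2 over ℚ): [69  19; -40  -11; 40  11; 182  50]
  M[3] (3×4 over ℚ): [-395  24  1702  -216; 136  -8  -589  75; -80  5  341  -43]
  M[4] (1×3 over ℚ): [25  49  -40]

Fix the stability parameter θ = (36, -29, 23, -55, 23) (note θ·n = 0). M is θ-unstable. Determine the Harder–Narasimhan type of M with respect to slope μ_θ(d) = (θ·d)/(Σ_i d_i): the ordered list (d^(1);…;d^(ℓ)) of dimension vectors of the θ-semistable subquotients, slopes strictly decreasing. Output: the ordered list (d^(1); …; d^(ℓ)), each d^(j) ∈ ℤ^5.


Barcode: M ≅ I[1,1], I[1,4], I[1,5], I[3,3], I[3,4]. HN layers by μ_θ (4 steps, strictly decreasing):
  μ^(1)=36; μ^(2)=23; μ^(3)=-25/4; μ^(4)=-16

((1, 0, 0, 0, 0); (0, 0, 1, 0, 1); (2, 2, 2, 2, 0); (0, 0, 1, 1, 0))


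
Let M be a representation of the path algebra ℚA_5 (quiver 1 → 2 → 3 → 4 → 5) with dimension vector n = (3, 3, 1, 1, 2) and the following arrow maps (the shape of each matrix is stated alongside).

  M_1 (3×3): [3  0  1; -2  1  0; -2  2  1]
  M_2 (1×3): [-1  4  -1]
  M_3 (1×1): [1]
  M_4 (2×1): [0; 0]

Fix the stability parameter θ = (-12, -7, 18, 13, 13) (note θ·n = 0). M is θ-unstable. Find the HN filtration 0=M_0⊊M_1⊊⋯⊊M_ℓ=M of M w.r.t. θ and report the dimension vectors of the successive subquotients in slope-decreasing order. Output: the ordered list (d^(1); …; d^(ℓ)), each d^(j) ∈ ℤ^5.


Interval decomposition of M: I[1,2]^2, I[1,4], I[5,5]^2.
HN type (ℓ=4): μ^(1)=31/2; μ^(2)=13; μ^(3)=-7; μ^(4)=-12

((0, 0, 1, 1, 0); (0, 0, 0, 0, 2); (0, 3, 0, 0, 0); (3, 0, 0, 0, 0))


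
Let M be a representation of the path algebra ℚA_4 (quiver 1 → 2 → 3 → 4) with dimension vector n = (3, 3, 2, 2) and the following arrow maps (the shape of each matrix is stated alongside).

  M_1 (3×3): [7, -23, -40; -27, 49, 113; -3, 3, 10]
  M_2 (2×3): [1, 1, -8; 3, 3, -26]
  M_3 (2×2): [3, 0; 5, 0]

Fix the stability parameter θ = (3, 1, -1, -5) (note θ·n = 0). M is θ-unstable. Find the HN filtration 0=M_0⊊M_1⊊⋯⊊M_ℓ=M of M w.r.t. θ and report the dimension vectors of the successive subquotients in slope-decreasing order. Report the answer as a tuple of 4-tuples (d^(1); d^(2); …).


Interval decomposition of M: I[1,2], I[1,3], I[1,4], I[4,4].
HN type (ℓ=4): μ^(1)=2; μ^(2)=1; μ^(3)=-1/2; μ^(4)=-5

((1, 1, 0, 0); (1, 1, 1, 0); (1, 1, 1, 1); (0, 0, 0, 1))


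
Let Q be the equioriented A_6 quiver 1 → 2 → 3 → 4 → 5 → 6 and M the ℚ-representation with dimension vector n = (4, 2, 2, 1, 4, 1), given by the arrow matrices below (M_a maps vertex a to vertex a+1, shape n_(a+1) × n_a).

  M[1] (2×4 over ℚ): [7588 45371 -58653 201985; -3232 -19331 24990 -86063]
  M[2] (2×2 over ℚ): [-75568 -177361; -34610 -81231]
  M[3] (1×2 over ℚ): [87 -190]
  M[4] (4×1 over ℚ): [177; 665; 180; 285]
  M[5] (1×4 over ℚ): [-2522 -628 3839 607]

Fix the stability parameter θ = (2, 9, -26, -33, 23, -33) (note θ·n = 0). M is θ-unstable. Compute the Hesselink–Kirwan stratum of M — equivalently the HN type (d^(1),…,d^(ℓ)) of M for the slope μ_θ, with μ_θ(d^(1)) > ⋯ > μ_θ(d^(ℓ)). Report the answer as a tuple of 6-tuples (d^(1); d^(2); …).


Via rank(M_{q-1}∘⋯∘M_p): M ≅ I[1,1]^2, I[1,3], I[1,6], I[5,5]^3.
μ_θ-semistable layers: μ^(1)=23; μ^(2)=2; μ^(3)=-5; μ^(4)=-12

((0, 0, 0, 0, 3, 0); (2, 0, 0, 0, 0, 0); (1, 1, 1, 0, 1, 1); (1, 1, 1, 1, 0, 0))


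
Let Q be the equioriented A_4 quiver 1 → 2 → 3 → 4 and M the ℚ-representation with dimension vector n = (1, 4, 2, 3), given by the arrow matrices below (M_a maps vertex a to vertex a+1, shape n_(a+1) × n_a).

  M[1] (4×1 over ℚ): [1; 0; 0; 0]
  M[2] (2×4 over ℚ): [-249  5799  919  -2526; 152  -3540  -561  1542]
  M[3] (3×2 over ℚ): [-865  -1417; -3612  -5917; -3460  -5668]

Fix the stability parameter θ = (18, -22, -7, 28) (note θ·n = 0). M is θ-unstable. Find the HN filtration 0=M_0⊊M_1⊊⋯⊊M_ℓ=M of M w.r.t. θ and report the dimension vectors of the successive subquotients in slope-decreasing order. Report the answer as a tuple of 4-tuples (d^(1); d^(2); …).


Interval decomposition of M: I[1,4], I[2,2]^2, I[2,4], I[4,4].
HN type (ℓ=4): μ^(1)=28; μ^(2)=-11/3; μ^(3)=-7; μ^(4)=-22

((0, 0, 0, 3); (1, 1, 1, 0); (0, 0, 1, 0); (0, 3, 0, 0))


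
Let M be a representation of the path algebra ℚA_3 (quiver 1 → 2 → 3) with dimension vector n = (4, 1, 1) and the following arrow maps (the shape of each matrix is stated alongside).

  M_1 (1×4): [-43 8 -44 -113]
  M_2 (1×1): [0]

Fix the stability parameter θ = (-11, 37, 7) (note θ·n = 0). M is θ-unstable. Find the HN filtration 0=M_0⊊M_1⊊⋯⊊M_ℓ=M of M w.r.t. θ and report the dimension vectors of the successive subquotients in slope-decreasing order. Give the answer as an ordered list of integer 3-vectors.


Via rank(M_{q-1}∘⋯∘M_p): M ≅ I[1,1]^3, I[1,2], I[3,3].
μ_θ-semistable layers: μ^(1)=37; μ^(2)=7; μ^(3)=-11

((0, 1, 0); (0, 0, 1); (4, 0, 0))


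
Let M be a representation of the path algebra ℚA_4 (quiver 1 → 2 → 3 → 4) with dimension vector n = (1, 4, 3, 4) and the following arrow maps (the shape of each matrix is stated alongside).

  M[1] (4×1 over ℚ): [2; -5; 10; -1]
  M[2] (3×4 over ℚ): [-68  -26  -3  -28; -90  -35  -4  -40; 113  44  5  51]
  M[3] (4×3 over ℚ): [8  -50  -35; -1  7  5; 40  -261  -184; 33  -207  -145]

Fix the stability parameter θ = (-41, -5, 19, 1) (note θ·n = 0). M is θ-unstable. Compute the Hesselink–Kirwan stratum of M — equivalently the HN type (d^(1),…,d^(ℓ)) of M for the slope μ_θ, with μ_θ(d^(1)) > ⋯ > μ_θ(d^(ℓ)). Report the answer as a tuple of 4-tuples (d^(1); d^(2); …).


Interval decomposition of M: I[1,4], I[2,2], I[2,4]^2, I[4,4].
HN type (ℓ=4): μ^(1)=10; μ^(2)=1; μ^(3)=-5; μ^(4)=-41

((0, 0, 3, 3); (0, 0, 0, 1); (0, 4, 0, 0); (1, 0, 0, 0))


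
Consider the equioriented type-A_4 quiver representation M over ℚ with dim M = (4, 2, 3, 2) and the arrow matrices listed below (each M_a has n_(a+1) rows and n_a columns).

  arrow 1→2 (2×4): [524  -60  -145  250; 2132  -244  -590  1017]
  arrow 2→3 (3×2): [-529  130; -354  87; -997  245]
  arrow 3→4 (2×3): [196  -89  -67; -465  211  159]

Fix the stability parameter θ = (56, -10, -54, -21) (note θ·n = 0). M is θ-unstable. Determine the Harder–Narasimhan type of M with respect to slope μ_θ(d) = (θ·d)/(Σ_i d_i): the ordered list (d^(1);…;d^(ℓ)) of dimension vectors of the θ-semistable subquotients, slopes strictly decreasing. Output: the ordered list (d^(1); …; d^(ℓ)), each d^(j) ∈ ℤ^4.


Interval decomposition of M: I[1,1]^2, I[1,4]^2, I[3,3].
HN type (ℓ=3): μ^(1)=56; μ^(2)=-29/4; μ^(3)=-54

((2, 0, 0, 0); (2, 2, 2, 2); (0, 0, 1, 0))


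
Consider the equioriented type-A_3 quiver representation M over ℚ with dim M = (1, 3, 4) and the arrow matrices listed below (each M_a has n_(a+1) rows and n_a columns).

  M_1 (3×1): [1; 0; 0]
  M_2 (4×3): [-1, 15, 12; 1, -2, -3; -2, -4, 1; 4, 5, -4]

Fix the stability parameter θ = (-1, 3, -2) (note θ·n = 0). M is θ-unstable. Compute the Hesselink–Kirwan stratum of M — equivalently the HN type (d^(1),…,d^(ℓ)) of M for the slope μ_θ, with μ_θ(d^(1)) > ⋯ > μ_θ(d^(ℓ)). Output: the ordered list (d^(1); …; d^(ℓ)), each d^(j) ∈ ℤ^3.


Barcode: M ≅ I[1,3], I[2,3]^2, I[3,3]. HN layers by μ_θ (3 steps, strictly decreasing):
  μ^(1)=1/2; μ^(2)=-1; μ^(3)=-2

((0, 3, 3); (1, 0, 0); (0, 0, 1))


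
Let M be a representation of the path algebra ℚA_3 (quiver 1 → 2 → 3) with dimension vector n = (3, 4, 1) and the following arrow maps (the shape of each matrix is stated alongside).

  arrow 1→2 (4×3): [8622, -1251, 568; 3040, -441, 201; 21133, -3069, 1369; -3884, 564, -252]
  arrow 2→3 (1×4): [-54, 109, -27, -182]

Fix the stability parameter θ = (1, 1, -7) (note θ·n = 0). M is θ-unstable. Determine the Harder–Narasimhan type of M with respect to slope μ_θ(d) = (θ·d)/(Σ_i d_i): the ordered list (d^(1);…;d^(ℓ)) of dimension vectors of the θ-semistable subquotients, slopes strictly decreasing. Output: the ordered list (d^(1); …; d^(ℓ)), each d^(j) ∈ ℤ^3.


Barcode: M ≅ I[1,2]^2, I[1,3], I[2,2]. HN layers by μ_θ (2 steps, strictly decreasing):
  μ^(1)=1; μ^(2)=-5/3

((2, 3, 0); (1, 1, 1))


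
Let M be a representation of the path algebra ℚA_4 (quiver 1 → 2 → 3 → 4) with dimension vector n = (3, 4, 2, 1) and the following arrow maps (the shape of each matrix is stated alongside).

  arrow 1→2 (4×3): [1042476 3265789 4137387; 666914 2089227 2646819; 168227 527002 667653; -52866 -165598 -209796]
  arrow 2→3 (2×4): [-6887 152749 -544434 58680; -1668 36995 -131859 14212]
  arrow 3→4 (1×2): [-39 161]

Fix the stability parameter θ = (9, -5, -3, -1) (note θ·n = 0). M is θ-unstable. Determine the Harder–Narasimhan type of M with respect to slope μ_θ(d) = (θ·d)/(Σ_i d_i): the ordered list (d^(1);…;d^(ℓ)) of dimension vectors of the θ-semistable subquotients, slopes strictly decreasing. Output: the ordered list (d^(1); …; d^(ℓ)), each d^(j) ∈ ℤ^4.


Interval decomposition of M: I[1,1], I[1,2], I[1,4], I[2,2], I[2,3].
HN type (ℓ=5): μ^(1)=9; μ^(2)=2; μ^(3)=0; μ^(4)=-3; μ^(5)=-5

((1, 0, 0, 0); (1, 1, 0, 0); (1, 1, 1, 1); (0, 0, 1, 0); (0, 2, 0, 0))


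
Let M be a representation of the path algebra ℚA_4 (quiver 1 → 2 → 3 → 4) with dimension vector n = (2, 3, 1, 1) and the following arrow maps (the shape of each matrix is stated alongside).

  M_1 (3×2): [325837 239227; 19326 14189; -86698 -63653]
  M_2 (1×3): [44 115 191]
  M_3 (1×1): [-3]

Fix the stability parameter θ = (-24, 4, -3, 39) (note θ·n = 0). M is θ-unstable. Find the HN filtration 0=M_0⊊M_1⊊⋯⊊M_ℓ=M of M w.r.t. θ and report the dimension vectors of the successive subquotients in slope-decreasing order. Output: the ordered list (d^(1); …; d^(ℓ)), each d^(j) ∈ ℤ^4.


Interval decomposition of M: I[1,2]^2, I[2,4].
HN type (ℓ=4): μ^(1)=39; μ^(2)=4; μ^(3)=1/2; μ^(4)=-24

((0, 0, 0, 1); (0, 2, 0, 0); (0, 1, 1, 0); (2, 0, 0, 0))


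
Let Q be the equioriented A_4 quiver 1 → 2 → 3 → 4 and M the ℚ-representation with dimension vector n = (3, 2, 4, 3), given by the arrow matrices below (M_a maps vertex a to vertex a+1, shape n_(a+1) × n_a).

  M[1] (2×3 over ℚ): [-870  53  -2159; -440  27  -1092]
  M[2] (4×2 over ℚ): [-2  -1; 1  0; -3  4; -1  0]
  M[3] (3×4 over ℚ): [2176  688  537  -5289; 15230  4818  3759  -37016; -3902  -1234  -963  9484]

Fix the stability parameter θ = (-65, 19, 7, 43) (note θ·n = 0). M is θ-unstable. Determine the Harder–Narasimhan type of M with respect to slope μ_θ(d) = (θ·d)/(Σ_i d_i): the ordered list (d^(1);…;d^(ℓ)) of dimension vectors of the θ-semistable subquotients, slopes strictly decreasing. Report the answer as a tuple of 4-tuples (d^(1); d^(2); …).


Via rank(M_{q-1}∘⋯∘M_p): M ≅ I[1,1], I[1,3], I[1,4], I[3,3], I[3,4], I[4,4].
μ_θ-semistable layers: μ^(1)=43; μ^(2)=13; μ^(3)=7; μ^(4)=-65

((0, 0, 0, 3); (0, 2, 2, 0); (0, 0, 2, 0); (3, 0, 0, 0))


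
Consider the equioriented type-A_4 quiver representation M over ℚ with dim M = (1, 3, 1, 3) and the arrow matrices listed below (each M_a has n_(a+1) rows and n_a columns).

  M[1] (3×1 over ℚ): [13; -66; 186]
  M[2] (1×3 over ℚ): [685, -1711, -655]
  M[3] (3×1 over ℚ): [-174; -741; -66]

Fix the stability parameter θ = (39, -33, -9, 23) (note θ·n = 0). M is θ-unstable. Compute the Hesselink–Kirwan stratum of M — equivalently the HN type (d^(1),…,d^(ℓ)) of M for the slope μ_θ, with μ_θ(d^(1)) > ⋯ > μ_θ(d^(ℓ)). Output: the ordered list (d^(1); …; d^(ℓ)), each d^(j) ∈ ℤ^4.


Via rank(M_{q-1}∘⋯∘M_p): M ≅ I[1,4], I[2,2]^2, I[4,4]^2.
μ_θ-semistable layers: μ^(1)=23; μ^(2)=-1; μ^(3)=-33

((0, 0, 0, 3); (1, 1, 1, 0); (0, 2, 0, 0))


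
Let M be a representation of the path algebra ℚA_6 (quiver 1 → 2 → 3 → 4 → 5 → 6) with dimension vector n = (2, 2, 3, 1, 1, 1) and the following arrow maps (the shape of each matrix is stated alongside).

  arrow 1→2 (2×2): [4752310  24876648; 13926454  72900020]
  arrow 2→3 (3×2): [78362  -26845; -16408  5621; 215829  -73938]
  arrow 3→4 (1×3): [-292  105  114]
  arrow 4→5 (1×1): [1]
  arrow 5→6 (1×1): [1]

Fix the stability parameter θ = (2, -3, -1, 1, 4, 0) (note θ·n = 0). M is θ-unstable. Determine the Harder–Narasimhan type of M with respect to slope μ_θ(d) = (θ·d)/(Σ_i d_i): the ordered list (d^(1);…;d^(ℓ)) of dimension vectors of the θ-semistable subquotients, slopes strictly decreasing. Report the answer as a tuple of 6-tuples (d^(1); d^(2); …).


Via rank(M_{q-1}∘⋯∘M_p): M ≅ I[1,3], I[1,6], I[3,3].
μ_θ-semistable layers: μ^(1)=2; μ^(2)=1; μ^(3)=-2/3; μ^(4)=-1

((0, 0, 0, 0, 1, 1); (0, 0, 0, 1, 0, 0); (2, 2, 2, 0, 0, 0); (0, 0, 1, 0, 0, 0))


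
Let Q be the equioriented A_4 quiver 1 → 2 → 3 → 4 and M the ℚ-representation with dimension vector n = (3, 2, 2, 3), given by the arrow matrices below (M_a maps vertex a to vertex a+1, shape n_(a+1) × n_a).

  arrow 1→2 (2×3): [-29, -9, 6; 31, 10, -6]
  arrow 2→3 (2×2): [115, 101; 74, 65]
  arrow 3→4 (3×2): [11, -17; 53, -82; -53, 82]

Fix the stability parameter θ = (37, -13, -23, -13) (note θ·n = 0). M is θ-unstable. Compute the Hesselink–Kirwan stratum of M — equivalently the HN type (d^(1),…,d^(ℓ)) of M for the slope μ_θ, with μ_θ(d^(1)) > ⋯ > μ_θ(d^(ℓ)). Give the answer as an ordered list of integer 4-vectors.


Interval decomposition of M: I[1,1], I[1,4]^2, I[4,4].
HN type (ℓ=3): μ^(1)=37; μ^(2)=-3; μ^(3)=-13

((1, 0, 0, 0); (2, 2, 2, 2); (0, 0, 0, 1))


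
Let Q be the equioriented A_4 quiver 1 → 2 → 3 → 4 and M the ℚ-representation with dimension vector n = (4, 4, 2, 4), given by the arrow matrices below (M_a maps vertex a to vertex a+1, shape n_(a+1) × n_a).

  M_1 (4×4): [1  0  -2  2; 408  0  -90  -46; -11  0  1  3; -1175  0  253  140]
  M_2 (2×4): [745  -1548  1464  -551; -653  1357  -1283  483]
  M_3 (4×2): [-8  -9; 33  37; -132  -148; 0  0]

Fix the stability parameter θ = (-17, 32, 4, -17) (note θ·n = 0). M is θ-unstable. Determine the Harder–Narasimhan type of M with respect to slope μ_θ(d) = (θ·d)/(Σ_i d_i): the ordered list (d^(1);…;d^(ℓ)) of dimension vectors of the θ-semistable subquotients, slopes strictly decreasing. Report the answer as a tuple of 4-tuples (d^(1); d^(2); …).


Via rank(M_{q-1}∘⋯∘M_p): M ≅ I[1,1], I[1,2], I[1,4]^2, I[2,2], I[4,4]^2.
μ_θ-semistable layers: μ^(1)=32; μ^(2)=19/3; μ^(3)=-17

((0, 2, 0, 0); (0, 2, 2, 2); (4, 0, 0, 2))


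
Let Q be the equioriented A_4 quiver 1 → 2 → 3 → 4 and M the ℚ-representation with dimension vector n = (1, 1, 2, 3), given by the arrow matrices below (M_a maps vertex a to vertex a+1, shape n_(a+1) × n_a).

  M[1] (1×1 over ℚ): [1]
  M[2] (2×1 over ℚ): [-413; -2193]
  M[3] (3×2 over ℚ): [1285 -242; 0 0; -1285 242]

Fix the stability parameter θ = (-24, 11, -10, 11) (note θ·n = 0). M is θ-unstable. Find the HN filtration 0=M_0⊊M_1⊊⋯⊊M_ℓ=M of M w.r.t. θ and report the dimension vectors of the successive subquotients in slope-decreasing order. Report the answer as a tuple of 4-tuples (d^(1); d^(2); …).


Via rank(M_{q-1}∘⋯∘M_p): M ≅ I[1,4], I[3,3], I[4,4]^2.
μ_θ-semistable layers: μ^(1)=11; μ^(2)=1/2; μ^(3)=-10; μ^(4)=-24

((0, 0, 0, 3); (0, 1, 1, 0); (0, 0, 1, 0); (1, 0, 0, 0))


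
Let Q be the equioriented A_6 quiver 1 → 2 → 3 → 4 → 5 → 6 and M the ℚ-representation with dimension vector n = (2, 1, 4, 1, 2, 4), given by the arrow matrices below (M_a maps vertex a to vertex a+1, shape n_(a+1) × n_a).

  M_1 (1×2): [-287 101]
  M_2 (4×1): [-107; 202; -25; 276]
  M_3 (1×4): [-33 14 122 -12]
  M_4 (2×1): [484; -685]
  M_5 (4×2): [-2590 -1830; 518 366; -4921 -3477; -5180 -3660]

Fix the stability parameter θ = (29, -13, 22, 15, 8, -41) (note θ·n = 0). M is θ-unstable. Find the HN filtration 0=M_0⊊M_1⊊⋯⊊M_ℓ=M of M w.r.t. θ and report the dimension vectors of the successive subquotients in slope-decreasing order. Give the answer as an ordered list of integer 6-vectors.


Via rank(M_{q-1}∘⋯∘M_p): M ≅ I[1,1], I[1,6], I[3,3]^3, I[5,5], I[6,6]^3.
μ_θ-semistable layers: μ^(1)=29; μ^(2)=22; μ^(3)=8; μ^(4)=10/3; μ^(5)=-41

((1, 0, 0, 0, 0, 0); (0, 0, 3, 0, 0, 0); (0, 0, 0, 0, 1, 0); (1, 1, 1, 1, 1, 1); (0, 0, 0, 0, 0, 3))


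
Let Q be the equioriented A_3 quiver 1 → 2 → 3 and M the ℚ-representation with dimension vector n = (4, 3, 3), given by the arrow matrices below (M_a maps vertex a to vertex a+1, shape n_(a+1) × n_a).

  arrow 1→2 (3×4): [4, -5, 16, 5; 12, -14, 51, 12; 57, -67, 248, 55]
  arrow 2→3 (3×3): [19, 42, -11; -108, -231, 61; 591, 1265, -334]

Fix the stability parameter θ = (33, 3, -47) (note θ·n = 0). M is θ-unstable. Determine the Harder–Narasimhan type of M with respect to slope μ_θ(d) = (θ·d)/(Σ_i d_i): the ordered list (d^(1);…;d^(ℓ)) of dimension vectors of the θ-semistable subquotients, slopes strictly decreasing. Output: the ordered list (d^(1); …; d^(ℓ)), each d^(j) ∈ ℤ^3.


Via rank(M_{q-1}∘⋯∘M_p): M ≅ I[1,1], I[1,3]^3.
μ_θ-semistable layers: μ^(1)=33; μ^(2)=-11/3

((1, 0, 0); (3, 3, 3))


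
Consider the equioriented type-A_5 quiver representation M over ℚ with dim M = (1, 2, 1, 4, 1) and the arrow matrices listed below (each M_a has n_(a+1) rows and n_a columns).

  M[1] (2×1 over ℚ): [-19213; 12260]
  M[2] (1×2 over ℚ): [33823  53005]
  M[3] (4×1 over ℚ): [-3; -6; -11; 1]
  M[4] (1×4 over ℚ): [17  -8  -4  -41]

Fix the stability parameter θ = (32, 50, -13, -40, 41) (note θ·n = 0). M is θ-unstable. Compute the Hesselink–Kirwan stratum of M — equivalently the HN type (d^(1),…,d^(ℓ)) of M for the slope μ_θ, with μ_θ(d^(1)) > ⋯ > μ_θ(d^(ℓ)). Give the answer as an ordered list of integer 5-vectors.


Barcode: M ≅ I[1,4], I[2,2], I[4,4]^2, I[4,5]. HN layers by μ_θ (4 steps, strictly decreasing):
  μ^(1)=50; μ^(2)=41; μ^(3)=29/4; μ^(4)=-40

((0, 1, 0, 0, 0); (0, 0, 0, 0, 1); (1, 1, 1, 1, 0); (0, 0, 0, 3, 0))


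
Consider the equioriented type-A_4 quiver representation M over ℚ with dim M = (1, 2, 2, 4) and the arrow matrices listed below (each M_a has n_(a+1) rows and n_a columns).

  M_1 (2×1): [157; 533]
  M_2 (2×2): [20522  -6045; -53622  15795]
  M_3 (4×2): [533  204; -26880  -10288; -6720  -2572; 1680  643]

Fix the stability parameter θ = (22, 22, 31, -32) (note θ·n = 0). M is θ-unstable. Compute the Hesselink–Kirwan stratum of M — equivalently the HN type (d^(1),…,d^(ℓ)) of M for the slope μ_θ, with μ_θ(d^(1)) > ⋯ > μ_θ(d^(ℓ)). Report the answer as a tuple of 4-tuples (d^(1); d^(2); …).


Interval decomposition of M: I[1,4], I[2,2], I[3,4], I[4,4]^2.
HN type (ℓ=4): μ^(1)=22; μ^(2)=43/4; μ^(3)=-1/2; μ^(4)=-32

((0, 1, 0, 0); (1, 1, 1, 1); (0, 0, 1, 1); (0, 0, 0, 2))


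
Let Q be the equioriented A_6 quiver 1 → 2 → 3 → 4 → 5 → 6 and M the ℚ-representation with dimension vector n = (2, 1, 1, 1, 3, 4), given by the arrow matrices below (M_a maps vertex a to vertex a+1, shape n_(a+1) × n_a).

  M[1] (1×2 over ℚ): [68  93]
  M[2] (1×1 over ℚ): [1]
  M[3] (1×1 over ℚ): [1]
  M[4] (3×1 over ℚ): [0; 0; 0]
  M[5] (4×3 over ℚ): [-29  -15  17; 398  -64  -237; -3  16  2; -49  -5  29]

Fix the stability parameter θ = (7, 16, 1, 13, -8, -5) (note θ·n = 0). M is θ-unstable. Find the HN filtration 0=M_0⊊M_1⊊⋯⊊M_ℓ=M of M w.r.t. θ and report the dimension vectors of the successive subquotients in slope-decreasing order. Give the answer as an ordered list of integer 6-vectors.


Barcode: M ≅ I[1,1], I[1,4], I[5,6]^3, I[6,6]. HN layers by μ_θ (5 steps, strictly decreasing):
  μ^(1)=13; μ^(2)=17/2; μ^(3)=7; μ^(4)=-5; μ^(5)=-8

((0, 0, 0, 1, 0, 0); (0, 1, 1, 0, 0, 0); (2, 0, 0, 0, 0, 0); (0, 0, 0, 0, 0, 4); (0, 0, 0, 0, 3, 0))


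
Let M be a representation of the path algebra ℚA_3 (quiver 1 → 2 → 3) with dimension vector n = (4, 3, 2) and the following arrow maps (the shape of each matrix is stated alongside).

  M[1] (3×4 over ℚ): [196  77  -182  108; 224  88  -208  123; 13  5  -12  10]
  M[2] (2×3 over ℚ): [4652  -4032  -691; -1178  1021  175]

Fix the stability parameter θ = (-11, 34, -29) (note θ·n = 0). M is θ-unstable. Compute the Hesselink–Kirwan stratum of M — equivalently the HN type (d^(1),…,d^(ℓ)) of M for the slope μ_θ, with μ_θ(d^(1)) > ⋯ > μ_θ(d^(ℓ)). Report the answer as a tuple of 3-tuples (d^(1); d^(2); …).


Interval decomposition of M: I[1,1], I[1,2], I[1,3]^2.
HN type (ℓ=3): μ^(1)=34; μ^(2)=5/2; μ^(3)=-11

((0, 1, 0); (0, 2, 2); (4, 0, 0))


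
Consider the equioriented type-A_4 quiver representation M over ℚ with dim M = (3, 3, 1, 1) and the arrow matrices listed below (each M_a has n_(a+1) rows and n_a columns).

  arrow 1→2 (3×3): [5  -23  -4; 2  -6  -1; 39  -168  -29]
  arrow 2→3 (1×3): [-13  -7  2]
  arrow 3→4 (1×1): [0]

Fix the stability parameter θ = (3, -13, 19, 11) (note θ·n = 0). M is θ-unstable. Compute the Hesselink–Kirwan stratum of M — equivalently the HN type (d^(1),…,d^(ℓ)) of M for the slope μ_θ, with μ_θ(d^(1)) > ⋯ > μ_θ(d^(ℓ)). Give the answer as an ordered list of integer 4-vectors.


Interval decomposition of M: I[1,2]^2, I[1,3], I[4,4].
HN type (ℓ=3): μ^(1)=19; μ^(2)=11; μ^(3)=-5

((0, 0, 1, 0); (0, 0, 0, 1); (3, 3, 0, 0))


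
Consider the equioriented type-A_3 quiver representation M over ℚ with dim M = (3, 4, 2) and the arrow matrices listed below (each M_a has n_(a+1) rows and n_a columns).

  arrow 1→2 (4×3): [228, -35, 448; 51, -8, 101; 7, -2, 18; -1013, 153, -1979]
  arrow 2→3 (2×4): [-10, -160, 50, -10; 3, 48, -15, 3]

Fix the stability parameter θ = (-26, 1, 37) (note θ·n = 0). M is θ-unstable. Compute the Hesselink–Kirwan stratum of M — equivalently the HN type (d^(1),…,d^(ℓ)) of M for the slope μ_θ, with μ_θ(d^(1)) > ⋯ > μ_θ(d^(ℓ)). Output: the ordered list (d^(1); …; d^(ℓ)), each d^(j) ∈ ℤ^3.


Interval decomposition of M: I[1,2]^2, I[1,3], I[2,2], I[3,3].
HN type (ℓ=3): μ^(1)=37; μ^(2)=1; μ^(3)=-26

((0, 0, 2); (0, 4, 0); (3, 0, 0))


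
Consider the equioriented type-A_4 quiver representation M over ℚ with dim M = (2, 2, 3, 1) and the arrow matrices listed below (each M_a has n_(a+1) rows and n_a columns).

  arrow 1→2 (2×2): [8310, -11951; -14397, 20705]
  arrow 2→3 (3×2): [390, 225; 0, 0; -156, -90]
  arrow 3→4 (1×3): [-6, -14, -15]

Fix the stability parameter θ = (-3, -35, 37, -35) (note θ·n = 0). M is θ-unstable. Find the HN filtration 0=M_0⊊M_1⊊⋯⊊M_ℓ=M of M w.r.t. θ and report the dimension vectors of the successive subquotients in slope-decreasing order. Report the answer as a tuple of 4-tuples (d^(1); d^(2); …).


Barcode: M ≅ I[1,2], I[1,3], I[3,3], I[3,4]. HN layers by μ_θ (3 steps, strictly decreasing):
  μ^(1)=37; μ^(2)=1; μ^(3)=-19

((0, 0, 2, 0); (0, 0, 1, 1); (2, 2, 0, 0))


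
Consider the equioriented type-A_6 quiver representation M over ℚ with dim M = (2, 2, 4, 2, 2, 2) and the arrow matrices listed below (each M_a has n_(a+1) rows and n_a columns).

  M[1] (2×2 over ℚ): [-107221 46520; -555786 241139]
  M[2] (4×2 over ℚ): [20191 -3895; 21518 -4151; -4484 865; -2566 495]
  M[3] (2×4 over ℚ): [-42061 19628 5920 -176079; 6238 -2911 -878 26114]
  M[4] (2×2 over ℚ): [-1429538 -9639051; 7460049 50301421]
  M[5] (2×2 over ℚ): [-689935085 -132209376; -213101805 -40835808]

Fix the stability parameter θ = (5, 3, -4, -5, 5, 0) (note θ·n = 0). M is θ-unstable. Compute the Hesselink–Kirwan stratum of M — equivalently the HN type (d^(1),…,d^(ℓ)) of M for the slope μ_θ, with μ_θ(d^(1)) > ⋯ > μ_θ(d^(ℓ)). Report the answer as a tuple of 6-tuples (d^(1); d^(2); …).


Via rank(M_{q-1}∘⋯∘M_p): M ≅ I[1,5], I[1,6], I[3,3]^2, I[6,6].
μ_θ-semistable layers: μ^(1)=5; μ^(2)=5/2; μ^(3)=0; μ^(4)=-1/4; μ^(5)=-4

((0, 0, 0, 0, 1, 0); (0, 0, 0, 0, 1, 1); (0, 0, 0, 0, 0, 1); (2, 2, 2, 2, 0, 0); (0, 0, 2, 0, 0, 0))


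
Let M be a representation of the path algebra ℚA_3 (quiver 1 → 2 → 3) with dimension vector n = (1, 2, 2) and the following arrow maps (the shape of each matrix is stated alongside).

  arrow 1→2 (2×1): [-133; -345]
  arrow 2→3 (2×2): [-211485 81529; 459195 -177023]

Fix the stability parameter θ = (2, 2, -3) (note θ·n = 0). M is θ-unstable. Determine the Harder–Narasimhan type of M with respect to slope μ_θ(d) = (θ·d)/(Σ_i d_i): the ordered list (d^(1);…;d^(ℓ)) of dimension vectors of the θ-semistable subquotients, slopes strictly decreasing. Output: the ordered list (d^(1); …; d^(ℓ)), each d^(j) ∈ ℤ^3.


Barcode: M ≅ I[1,2], I[2,3], I[3,3]. HN layers by μ_θ (3 steps, strictly decreasing):
  μ^(1)=2; μ^(2)=-1/2; μ^(3)=-3

((1, 1, 0); (0, 1, 1); (0, 0, 1))


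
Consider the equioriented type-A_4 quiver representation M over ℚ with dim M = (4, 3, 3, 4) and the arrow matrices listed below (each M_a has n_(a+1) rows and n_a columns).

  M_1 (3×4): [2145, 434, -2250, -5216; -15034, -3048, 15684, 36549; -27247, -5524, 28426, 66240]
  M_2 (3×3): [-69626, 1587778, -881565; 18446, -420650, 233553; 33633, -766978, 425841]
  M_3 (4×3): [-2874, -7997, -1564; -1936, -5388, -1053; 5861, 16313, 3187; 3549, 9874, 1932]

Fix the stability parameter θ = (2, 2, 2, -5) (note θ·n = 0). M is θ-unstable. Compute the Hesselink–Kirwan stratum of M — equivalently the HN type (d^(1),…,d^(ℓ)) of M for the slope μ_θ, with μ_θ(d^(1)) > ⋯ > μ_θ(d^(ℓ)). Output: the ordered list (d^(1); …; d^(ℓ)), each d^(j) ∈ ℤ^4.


Interval decomposition of M: I[1,1], I[1,2], I[1,4]^2, I[3,4], I[4,4].
HN type (ℓ=4): μ^(1)=2; μ^(2)=1/4; μ^(3)=-3/2; μ^(4)=-5

((2, 1, 0, 0); (2, 2, 2, 2); (0, 0, 1, 1); (0, 0, 0, 1))


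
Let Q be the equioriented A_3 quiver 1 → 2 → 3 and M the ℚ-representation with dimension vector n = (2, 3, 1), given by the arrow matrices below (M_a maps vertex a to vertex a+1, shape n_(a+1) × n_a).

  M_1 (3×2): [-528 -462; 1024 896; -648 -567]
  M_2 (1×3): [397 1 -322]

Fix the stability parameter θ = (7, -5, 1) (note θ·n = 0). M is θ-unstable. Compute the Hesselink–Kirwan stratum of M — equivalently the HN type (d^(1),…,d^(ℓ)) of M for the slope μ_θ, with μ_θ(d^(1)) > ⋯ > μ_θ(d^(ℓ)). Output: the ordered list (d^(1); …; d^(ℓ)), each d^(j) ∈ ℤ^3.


Barcode: M ≅ I[1,1], I[1,3], I[2,2]^2. HN layers by μ_θ (3 steps, strictly decreasing):
  μ^(1)=7; μ^(2)=1; μ^(3)=-5

((1, 0, 0); (1, 1, 1); (0, 2, 0))


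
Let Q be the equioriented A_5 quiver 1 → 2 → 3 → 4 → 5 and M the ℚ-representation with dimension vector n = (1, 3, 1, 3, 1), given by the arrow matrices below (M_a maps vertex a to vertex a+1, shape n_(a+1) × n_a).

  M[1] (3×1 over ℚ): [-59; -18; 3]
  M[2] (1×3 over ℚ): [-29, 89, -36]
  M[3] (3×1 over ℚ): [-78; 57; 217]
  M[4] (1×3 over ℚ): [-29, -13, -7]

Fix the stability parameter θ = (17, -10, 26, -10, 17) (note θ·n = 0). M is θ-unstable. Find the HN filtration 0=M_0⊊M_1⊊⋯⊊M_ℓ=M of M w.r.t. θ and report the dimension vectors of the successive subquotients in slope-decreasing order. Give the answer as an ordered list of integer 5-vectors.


Via rank(M_{q-1}∘⋯∘M_p): M ≅ I[1,5], I[2,2]^2, I[4,4]^2.
μ_θ-semistable layers: μ^(1)=17; μ^(2)=8; μ^(3)=7/2; μ^(4)=-10

((0, 0, 0, 0, 1); (0, 0, 1, 1, 0); (1, 1, 0, 0, 0); (0, 2, 0, 2, 0))


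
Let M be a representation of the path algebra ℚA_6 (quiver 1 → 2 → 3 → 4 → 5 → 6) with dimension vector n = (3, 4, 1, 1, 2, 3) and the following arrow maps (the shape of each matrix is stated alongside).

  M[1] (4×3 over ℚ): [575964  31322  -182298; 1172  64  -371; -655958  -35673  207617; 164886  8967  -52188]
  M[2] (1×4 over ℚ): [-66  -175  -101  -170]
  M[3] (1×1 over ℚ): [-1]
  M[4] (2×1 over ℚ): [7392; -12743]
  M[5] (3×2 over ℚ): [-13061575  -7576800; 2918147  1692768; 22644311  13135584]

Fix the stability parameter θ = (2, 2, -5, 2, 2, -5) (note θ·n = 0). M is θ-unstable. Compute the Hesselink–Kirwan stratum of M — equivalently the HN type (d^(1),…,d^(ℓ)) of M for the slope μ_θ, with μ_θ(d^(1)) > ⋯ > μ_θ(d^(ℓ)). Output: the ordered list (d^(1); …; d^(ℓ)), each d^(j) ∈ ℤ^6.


Barcode: M ≅ I[1,1], I[1,2], I[1,5], I[2,2]^2, I[5,6], I[6,6]^2. HN layers by μ_θ (4 steps, strictly decreasing):
  μ^(1)=2; μ^(2)=-1/3; μ^(3)=-3/2; μ^(4)=-5

((2, 3, 0, 1, 1, 0); (1, 1, 1, 0, 0, 0); (0, 0, 0, 0, 1, 1); (0, 0, 0, 0, 0, 2))


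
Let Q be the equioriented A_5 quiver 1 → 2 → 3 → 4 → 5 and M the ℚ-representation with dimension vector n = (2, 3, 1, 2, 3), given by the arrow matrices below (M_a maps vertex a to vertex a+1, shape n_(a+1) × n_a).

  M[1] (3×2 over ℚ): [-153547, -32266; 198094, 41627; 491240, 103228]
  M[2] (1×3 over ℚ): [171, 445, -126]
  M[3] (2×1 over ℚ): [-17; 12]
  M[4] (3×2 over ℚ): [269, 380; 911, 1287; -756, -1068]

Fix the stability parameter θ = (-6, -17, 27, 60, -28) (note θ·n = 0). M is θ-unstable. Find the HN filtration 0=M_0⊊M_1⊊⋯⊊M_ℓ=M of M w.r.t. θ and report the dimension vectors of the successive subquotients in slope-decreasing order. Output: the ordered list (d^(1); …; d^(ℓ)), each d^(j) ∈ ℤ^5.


Interval decomposition of M: I[1,2], I[1,5], I[2,2], I[4,5], I[5,5].
HN type (ℓ=5): μ^(1)=59/3; μ^(2)=16; μ^(3)=-23/2; μ^(4)=-17; μ^(5)=-28

((0, 0, 1, 1, 1); (0, 0, 0, 1, 1); (2, 2, 0, 0, 0); (0, 1, 0, 0, 0); (0, 0, 0, 0, 1))


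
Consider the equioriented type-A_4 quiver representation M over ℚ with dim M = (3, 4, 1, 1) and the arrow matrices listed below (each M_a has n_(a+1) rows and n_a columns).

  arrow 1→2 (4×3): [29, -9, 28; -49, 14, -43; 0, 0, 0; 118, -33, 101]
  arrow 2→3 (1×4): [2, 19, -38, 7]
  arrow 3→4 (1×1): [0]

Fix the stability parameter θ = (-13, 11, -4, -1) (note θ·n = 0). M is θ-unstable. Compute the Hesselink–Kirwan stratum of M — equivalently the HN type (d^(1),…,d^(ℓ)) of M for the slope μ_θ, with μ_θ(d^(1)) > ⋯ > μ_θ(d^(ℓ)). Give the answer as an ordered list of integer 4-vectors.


Barcode: M ≅ I[1,1], I[1,2], I[1,3], I[2,2]^2, I[4,4]. HN layers by μ_θ (4 steps, strictly decreasing):
  μ^(1)=11; μ^(2)=7/2; μ^(3)=-1; μ^(4)=-13

((0, 3, 0, 0); (0, 1, 1, 0); (0, 0, 0, 1); (3, 0, 0, 0))


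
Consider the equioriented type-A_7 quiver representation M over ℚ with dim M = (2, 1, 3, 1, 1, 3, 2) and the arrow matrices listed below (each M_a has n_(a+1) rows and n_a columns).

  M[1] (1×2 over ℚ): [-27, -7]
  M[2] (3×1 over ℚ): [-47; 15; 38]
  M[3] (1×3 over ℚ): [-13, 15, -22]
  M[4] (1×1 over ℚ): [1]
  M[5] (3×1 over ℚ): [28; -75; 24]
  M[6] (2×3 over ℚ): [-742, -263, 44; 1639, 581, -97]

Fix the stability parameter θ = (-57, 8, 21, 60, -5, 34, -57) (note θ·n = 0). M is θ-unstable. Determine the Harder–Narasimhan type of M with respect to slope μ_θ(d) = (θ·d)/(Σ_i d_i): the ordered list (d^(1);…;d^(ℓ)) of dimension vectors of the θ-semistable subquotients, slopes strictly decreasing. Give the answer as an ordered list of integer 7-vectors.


Via rank(M_{q-1}∘⋯∘M_p): M ≅ I[1,1], I[1,3], I[3,3], I[3,7], I[6,6], I[6,7].
μ_θ-semistable layers: μ^(1)=34; μ^(2)=21; μ^(3)=53/5; μ^(4)=8; μ^(5)=-23/2; μ^(6)=-57

((0, 0, 0, 0, 0, 1, 0); (0, 0, 2, 0, 0, 0, 0); (0, 0, 1, 1, 1, 1, 1); (0, 1, 0, 0, 0, 0, 0); (0, 0, 0, 0, 0, 1, 1); (2, 0, 0, 0, 0, 0, 0))


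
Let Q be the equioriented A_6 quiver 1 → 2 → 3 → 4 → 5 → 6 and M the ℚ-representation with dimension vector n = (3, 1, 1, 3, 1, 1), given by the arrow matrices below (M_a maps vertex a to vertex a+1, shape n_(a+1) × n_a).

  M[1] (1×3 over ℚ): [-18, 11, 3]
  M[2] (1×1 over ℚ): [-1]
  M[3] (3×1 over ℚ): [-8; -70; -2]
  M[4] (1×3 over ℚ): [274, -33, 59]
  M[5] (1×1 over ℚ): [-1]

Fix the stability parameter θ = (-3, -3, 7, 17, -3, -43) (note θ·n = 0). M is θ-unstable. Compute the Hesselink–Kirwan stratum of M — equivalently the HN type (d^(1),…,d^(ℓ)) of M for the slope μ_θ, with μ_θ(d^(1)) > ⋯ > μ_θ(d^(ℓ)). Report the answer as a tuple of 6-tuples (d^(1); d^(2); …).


Interval decomposition of M: I[1,1]^2, I[1,4], I[4,4], I[4,6].
HN type (ℓ=4): μ^(1)=17; μ^(2)=7; μ^(3)=-3; μ^(4)=-29/3

((0, 0, 0, 2, 0, 0); (0, 0, 1, 0, 0, 0); (3, 1, 0, 0, 0, 0); (0, 0, 0, 1, 1, 1))


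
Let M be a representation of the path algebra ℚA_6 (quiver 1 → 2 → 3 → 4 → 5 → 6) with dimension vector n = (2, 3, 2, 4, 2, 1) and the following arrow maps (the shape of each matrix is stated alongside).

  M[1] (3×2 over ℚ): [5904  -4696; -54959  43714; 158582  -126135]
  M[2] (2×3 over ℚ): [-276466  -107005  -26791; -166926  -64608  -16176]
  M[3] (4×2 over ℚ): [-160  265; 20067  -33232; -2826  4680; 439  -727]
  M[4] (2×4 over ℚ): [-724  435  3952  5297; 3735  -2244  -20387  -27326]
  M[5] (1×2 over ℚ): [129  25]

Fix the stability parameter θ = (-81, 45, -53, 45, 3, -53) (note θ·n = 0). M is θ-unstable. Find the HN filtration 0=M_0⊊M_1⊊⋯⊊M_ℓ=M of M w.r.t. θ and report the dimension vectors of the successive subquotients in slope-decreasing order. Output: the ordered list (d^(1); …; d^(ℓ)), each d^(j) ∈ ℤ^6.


Via rank(M_{q-1}∘⋯∘M_p): M ≅ I[1,2], I[1,4], I[2,6], I[4,4], I[4,5].
μ_θ-semistable layers: μ^(1)=45; μ^(2)=24; μ^(3)=-5/3; μ^(4)=-4; μ^(5)=-81

((0, 1, 0, 2, 0, 0); (0, 0, 0, 1, 1, 0); (0, 0, 0, 1, 1, 1); (0, 2, 2, 0, 0, 0); (2, 0, 0, 0, 0, 0))


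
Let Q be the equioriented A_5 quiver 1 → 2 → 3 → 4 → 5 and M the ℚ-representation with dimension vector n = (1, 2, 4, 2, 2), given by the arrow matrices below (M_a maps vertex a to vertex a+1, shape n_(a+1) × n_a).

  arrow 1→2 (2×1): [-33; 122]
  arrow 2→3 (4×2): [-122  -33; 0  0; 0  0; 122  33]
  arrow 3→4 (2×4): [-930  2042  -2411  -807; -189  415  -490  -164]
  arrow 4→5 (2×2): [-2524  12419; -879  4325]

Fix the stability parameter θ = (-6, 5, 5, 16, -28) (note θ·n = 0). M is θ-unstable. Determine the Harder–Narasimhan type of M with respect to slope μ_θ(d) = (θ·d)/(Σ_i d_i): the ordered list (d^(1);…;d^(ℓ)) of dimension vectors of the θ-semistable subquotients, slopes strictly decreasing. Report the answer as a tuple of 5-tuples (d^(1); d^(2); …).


Interval decomposition of M: I[1,2], I[2,5], I[3,3]^2, I[3,5].
HN type (ℓ=4): μ^(1)=5; μ^(2)=-1/2; μ^(3)=-7/3; μ^(4)=-6

((0, 1, 2, 0, 0); (0, 1, 1, 1, 1); (0, 0, 1, 1, 1); (1, 0, 0, 0, 0))


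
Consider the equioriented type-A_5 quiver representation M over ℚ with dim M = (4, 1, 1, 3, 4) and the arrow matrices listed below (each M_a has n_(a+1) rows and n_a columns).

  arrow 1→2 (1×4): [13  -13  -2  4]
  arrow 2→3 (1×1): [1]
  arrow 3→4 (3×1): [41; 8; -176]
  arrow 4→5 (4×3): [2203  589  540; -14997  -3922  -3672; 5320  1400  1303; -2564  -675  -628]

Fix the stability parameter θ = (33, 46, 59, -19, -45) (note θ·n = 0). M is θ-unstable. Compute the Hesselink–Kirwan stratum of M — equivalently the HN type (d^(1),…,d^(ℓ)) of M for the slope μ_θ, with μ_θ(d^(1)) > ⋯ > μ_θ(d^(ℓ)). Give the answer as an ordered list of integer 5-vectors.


Via rank(M_{q-1}∘⋯∘M_p): M ≅ I[1,1]^3, I[1,5], I[4,5]^2, I[5,5].
μ_θ-semistable layers: μ^(1)=33; μ^(2)=74/5; μ^(3)=-32; μ^(4)=-45

((3, 0, 0, 0, 0); (1, 1, 1, 1, 1); (0, 0, 0, 2, 2); (0, 0, 0, 0, 1))


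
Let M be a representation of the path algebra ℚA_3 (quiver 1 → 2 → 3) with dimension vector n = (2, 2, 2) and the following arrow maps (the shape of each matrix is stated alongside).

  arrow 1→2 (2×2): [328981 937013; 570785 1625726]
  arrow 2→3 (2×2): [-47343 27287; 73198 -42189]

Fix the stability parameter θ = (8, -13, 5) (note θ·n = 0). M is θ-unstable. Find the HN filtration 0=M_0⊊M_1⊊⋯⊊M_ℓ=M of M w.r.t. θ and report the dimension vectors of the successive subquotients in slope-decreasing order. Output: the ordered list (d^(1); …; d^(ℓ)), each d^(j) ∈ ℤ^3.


Via rank(M_{q-1}∘⋯∘M_p): M ≅ I[1,3]^2.
μ_θ-semistable layers: μ^(1)=5; μ^(2)=-5/2

((0, 0, 2); (2, 2, 0))
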